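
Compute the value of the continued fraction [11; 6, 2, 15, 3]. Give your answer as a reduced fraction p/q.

Start with 3.
15 + 1/(3/1) = 15 + 1/3 = 46/3
2 + 1/(46/3) = 2 + 3/46 = 95/46
6 + 1/(95/46) = 6 + 46/95 = 616/95
11 + 1/(616/95) = 11 + 95/616 = 6871/616

6871/616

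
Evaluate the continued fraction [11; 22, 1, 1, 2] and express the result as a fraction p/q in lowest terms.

Collapse the nested fraction from the inside out:
Start with 2.
1 + 1/(2/1) = 1 + 1/2 = 3/2
1 + 1/(3/2) = 1 + 2/3 = 5/3
22 + 1/(5/3) = 22 + 3/5 = 113/5
11 + 1/(113/5) = 11 + 5/113 = 1248/113

1248/113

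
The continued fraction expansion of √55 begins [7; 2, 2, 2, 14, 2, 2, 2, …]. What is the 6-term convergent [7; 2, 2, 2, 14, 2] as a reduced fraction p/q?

2655/358

Start with 2.
14 + 1/(2/1) = 14 + 1/2 = 29/2
2 + 1/(29/2) = 2 + 2/29 = 60/29
2 + 1/(60/29) = 2 + 29/60 = 149/60
2 + 1/(149/60) = 2 + 60/149 = 358/149
7 + 1/(358/149) = 7 + 149/358 = 2655/358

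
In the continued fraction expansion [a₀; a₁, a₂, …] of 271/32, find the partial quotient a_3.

2

Apply division with remainder until the remainder is 0:
271 ÷ 32 → quotient 8, remainder 15
32 ÷ 15 → quotient 2, remainder 2
15 ÷ 2 → quotient 7, remainder 1
2 ÷ 1 → quotient 2, remainder 0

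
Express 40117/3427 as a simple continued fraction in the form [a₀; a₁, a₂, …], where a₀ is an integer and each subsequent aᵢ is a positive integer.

[11; 1, 2, 2, 2, 12, 5, 3]

40117 = 11·3427 + 2420, so a_0 = 11
3427 = 1·2420 + 1007, so a_1 = 1
2420 = 2·1007 + 406, so a_2 = 2
1007 = 2·406 + 195, so a_3 = 2
406 = 2·195 + 16, so a_4 = 2
195 = 12·16 + 3, so a_5 = 12
16 = 5·3 + 1, so a_6 = 5
3 = 3·1 + 0, so a_7 = 3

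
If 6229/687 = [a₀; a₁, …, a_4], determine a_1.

14

Apply division with remainder until the remainder is 0:
6229 ÷ 687 → quotient 9, remainder 46
687 ÷ 46 → quotient 14, remainder 43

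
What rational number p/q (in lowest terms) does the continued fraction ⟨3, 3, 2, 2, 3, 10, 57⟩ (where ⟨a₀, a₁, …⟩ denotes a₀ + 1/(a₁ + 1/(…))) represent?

Start with 57.
10 + 1/(57/1) = 10 + 1/57 = 571/57
3 + 1/(571/57) = 3 + 57/571 = 1770/571
2 + 1/(1770/571) = 2 + 571/1770 = 4111/1770
2 + 1/(4111/1770) = 2 + 1770/4111 = 9992/4111
3 + 1/(9992/4111) = 3 + 4111/9992 = 34087/9992
3 + 1/(34087/9992) = 3 + 9992/34087 = 112253/34087

112253/34087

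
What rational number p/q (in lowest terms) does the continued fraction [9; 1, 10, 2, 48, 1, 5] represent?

67458/6805

a_0 = 9: 9/1
a_1 = 1: 10/1
a_2 = 10: 109/11
a_3 = 2: 228/23
a_4 = 48: 11053/1115
a_5 = 1: 11281/1138
a_6 = 5: 67458/6805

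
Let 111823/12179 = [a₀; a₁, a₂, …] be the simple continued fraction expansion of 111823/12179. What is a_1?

111823 = 9·12179 + 2212, so a_0 = 9
12179 = 5·2212 + 1119, so a_1 = 5

5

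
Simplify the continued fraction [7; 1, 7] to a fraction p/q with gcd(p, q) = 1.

Collapse the nested fraction from the inside out:
Start with 7.
1 + 1/(7/1) = 1 + 1/7 = 8/7
7 + 1/(8/7) = 7 + 7/8 = 63/8

63/8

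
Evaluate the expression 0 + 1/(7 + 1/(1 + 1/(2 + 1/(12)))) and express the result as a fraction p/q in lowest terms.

Compute successive convergents:
a_0 = 0: 0/1
a_1 = 7: 1/7
a_2 = 1: 1/8
a_3 = 2: 3/23
a_4 = 12: 37/284

37/284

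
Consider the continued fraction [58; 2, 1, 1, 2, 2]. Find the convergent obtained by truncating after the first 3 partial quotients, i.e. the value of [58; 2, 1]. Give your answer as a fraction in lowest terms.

Start with 1.
2 + 1/(1/1) = 2 + 1/1 = 3/1
58 + 1/(3/1) = 58 + 1/3 = 175/3

175/3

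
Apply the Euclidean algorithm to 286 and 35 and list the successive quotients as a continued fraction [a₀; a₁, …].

[8; 5, 1, 5]

Apply division with remainder until the remainder is 0:
⌊286/35⌋ = 8, remainder 6
⌊35/6⌋ = 5, remainder 5
⌊6/5⌋ = 1, remainder 1
⌊5/1⌋ = 5, remainder 0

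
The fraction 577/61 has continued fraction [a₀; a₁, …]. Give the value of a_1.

2

Apply division with remainder until the remainder is 0:
⌊577/61⌋ = 9, remainder 28
⌊61/28⌋ = 2, remainder 5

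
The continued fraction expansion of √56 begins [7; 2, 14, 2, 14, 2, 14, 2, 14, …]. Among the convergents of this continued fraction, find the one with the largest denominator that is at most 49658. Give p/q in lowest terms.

List convergents until the denominator exceeds the bound:
a_0 = 7: 7/1  (≤ bound)
a_1 = 2: 15/2  (≤ bound)
a_2 = 14: 217/29  (≤ bound)
a_3 = 2: 449/60  (≤ bound)
a_4 = 14: 6503/869  (≤ bound)
a_5 = 2: 13455/1798  (≤ bound)
a_6 = 14: 194873/26041  (≤ bound)
a_7 = 2: 403201/53880  (> 49658, stop)

194873/26041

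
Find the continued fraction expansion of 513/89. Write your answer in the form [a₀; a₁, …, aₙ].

513 ÷ 89 → quotient 5, remainder 68
89 ÷ 68 → quotient 1, remainder 21
68 ÷ 21 → quotient 3, remainder 5
21 ÷ 5 → quotient 4, remainder 1
5 ÷ 1 → quotient 5, remainder 0

[5; 1, 3, 4, 5]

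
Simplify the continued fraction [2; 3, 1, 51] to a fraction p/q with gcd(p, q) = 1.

Use the convergent recurrence hₖ = aₖ·hₖ₋₁ + hₖ₋₂ (and likewise for the denominators kₖ):
a_0 = 2: 2/1
a_1 = 3: 7/3
a_2 = 1: 9/4
a_3 = 51: 466/207

466/207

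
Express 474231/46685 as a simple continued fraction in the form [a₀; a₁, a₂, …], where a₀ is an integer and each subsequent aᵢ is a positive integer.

[10; 6, 3, 13, 26, 3, 2]

Apply division with remainder until the remainder is 0:
⌊474231/46685⌋ = 10, remainder 7381
⌊46685/7381⌋ = 6, remainder 2399
⌊7381/2399⌋ = 3, remainder 184
⌊2399/184⌋ = 13, remainder 7
⌊184/7⌋ = 26, remainder 2
⌊7/2⌋ = 3, remainder 1
⌊2/1⌋ = 2, remainder 0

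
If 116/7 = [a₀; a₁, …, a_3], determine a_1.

1

Repeatedly divide and take the remainder:
116 ÷ 7 → quotient 16, remainder 4
7 ÷ 4 → quotient 1, remainder 3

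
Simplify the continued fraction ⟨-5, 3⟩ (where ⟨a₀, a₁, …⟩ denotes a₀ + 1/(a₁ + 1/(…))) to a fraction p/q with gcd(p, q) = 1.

-14/3

Start with 3.
-5 + 1/(3/1) = -5 + 1/3 = -14/3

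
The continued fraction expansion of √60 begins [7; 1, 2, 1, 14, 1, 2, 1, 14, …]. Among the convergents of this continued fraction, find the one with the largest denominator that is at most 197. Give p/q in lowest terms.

a_0 = 7: 7/1  (≤ bound)
a_1 = 1: 8/1  (≤ bound)
a_2 = 2: 23/3  (≤ bound)
a_3 = 1: 31/4  (≤ bound)
a_4 = 14: 457/59  (≤ bound)
a_5 = 1: 488/63  (≤ bound)
a_6 = 2: 1433/185  (≤ bound)
a_7 = 1: 1921/248  (> 197, stop)

1433/185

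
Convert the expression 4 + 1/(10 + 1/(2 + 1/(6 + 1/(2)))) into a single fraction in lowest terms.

Use the convergent recurrence hₖ = aₖ·hₖ₋₁ + hₖ₋₂ (and likewise for the denominators kₖ):
a_0 = 4: 4/1
a_1 = 10: 41/10
a_2 = 2: 86/21
a_3 = 6: 557/136
a_4 = 2: 1200/293

1200/293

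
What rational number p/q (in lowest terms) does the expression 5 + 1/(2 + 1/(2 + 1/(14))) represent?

Build up convergents one term at a time:
a_0 = 5: 5/1
a_1 = 2: 11/2
a_2 = 2: 27/5
a_3 = 14: 389/72

389/72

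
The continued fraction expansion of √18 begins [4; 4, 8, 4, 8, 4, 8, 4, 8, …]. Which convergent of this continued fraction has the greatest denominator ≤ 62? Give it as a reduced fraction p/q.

140/33

a_0 = 4: 4/1  (≤ bound)
a_1 = 4: 17/4  (≤ bound)
a_2 = 8: 140/33  (≤ bound)
a_3 = 4: 577/136  (> 62, stop)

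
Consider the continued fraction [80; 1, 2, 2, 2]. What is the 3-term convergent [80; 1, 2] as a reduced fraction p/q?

242/3

a_0 = 80: 80/1
a_1 = 1: 81/1
a_2 = 2: 242/3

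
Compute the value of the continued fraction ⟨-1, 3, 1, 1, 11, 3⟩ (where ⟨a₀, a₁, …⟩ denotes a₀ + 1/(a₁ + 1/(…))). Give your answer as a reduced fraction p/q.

Start with 3.
11 + 1/(3/1) = 11 + 1/3 = 34/3
1 + 1/(34/3) = 1 + 3/34 = 37/34
1 + 1/(37/34) = 1 + 34/37 = 71/37
3 + 1/(71/37) = 3 + 37/71 = 250/71
-1 + 1/(250/71) = -1 + 71/250 = -179/250

-179/250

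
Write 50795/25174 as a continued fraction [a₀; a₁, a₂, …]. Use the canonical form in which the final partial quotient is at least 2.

50795 ÷ 25174 → quotient 2, remainder 447
25174 ÷ 447 → quotient 56, remainder 142
447 ÷ 142 → quotient 3, remainder 21
142 ÷ 21 → quotient 6, remainder 16
21 ÷ 16 → quotient 1, remainder 5
16 ÷ 5 → quotient 3, remainder 1
5 ÷ 1 → quotient 5, remainder 0

[2; 56, 3, 6, 1, 3, 5]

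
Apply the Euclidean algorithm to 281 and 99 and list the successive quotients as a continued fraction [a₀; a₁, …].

281 ÷ 99 → quotient 2, remainder 83
99 ÷ 83 → quotient 1, remainder 16
83 ÷ 16 → quotient 5, remainder 3
16 ÷ 3 → quotient 5, remainder 1
3 ÷ 1 → quotient 3, remainder 0

[2; 1, 5, 5, 3]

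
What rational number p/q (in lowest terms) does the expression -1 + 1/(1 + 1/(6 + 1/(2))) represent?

Start with 2.
6 + 1/(2/1) = 6 + 1/2 = 13/2
1 + 1/(13/2) = 1 + 2/13 = 15/13
-1 + 1/(15/13) = -1 + 13/15 = -2/15

-2/15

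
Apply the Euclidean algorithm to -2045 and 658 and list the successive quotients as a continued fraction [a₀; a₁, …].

Repeatedly divide and take the remainder:
-2045 ÷ 658 → quotient -4, remainder 587
658 ÷ 587 → quotient 1, remainder 71
587 ÷ 71 → quotient 8, remainder 19
71 ÷ 19 → quotient 3, remainder 14
19 ÷ 14 → quotient 1, remainder 5
14 ÷ 5 → quotient 2, remainder 4
5 ÷ 4 → quotient 1, remainder 1
4 ÷ 1 → quotient 4, remainder 0

[-4; 1, 8, 3, 1, 2, 1, 4]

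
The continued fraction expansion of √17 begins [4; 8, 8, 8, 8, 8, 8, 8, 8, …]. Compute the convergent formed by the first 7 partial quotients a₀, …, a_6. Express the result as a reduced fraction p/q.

1166876/283009

a_0 = 4: 4/1
a_1 = 8: 33/8
a_2 = 8: 268/65
a_3 = 8: 2177/528
a_4 = 8: 17684/4289
a_5 = 8: 143649/34840
a_6 = 8: 1166876/283009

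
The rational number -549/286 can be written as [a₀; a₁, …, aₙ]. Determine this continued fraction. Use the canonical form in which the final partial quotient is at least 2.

[-2; 12, 2, 3, 3]

Run the Euclidean algorithm, recording each quotient:
-549 = -2·286 + 23, so a_0 = -2
286 = 12·23 + 10, so a_1 = 12
23 = 2·10 + 3, so a_2 = 2
10 = 3·3 + 1, so a_3 = 3
3 = 3·1 + 0, so a_4 = 3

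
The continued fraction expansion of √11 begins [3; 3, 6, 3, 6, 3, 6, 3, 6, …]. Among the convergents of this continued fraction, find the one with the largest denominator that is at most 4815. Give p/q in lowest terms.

a_0 = 3: 3/1  (≤ bound)
a_1 = 3: 10/3  (≤ bound)
a_2 = 6: 63/19  (≤ bound)
a_3 = 3: 199/60  (≤ bound)
a_4 = 6: 1257/379  (≤ bound)
a_5 = 3: 3970/1197  (≤ bound)
a_6 = 6: 25077/7561  (> 4815, stop)

3970/1197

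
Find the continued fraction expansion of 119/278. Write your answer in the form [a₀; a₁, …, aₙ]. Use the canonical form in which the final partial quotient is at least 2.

119 = 0·278 + 119, so a_0 = 0
278 = 2·119 + 40, so a_1 = 2
119 = 2·40 + 39, so a_2 = 2
40 = 1·39 + 1, so a_3 = 1
39 = 39·1 + 0, so a_4 = 39

[0; 2, 2, 1, 39]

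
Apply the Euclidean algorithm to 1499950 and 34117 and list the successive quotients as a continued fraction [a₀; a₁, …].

[43; 1, 27, 2, 11, 52]

Apply division with remainder until the remainder is 0:
1499950 ÷ 34117 → quotient 43, remainder 32919
34117 ÷ 32919 → quotient 1, remainder 1198
32919 ÷ 1198 → quotient 27, remainder 573
1198 ÷ 573 → quotient 2, remainder 52
573 ÷ 52 → quotient 11, remainder 1
52 ÷ 1 → quotient 52, remainder 0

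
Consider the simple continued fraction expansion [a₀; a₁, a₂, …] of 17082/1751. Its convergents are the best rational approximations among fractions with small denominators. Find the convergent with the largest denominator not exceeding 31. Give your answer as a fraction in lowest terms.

39/4

a_0 = 9: 9/1  (≤ bound)
a_1 = 1: 10/1  (≤ bound)
a_2 = 3: 39/4  (≤ bound)
a_3 = 10: 400/41  (> 31, stop)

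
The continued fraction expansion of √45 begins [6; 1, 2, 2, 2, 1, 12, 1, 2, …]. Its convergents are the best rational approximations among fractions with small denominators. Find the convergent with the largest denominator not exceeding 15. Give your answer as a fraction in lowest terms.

47/7

a_0 = 6: 6/1  (≤ bound)
a_1 = 1: 7/1  (≤ bound)
a_2 = 2: 20/3  (≤ bound)
a_3 = 2: 47/7  (≤ bound)
a_4 = 2: 114/17  (> 15, stop)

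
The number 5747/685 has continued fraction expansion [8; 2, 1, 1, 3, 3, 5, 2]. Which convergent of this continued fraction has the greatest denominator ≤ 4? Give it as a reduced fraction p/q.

25/3

a_0 = 8: 8/1  (≤ bound)
a_1 = 2: 17/2  (≤ bound)
a_2 = 1: 25/3  (≤ bound)
a_3 = 1: 42/5  (> 4, stop)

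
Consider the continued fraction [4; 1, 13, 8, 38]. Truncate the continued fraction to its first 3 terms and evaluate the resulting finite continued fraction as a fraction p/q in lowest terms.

a_0 = 4: 4/1
a_1 = 1: 5/1
a_2 = 13: 69/14

69/14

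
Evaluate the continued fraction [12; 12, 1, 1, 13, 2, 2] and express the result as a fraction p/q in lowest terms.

21019/1740

a_0 = 12: 12/1
a_1 = 12: 145/12
a_2 = 1: 157/13
a_3 = 1: 302/25
a_4 = 13: 4083/338
a_5 = 2: 8468/701
a_6 = 2: 21019/1740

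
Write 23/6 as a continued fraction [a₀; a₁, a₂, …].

23 ÷ 6 → quotient 3, remainder 5
6 ÷ 5 → quotient 1, remainder 1
5 ÷ 1 → quotient 5, remainder 0

[3; 1, 5]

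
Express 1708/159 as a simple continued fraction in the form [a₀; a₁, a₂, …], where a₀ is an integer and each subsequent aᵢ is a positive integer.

[10; 1, 2, 1, 7, 5]

1708 ÷ 159 → quotient 10, remainder 118
159 ÷ 118 → quotient 1, remainder 41
118 ÷ 41 → quotient 2, remainder 36
41 ÷ 36 → quotient 1, remainder 5
36 ÷ 5 → quotient 7, remainder 1
5 ÷ 1 → quotient 5, remainder 0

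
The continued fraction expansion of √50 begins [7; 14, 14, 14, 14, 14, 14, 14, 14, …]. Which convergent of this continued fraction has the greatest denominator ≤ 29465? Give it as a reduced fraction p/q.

a_0 = 7: 7/1  (≤ bound)
a_1 = 14: 99/14  (≤ bound)
a_2 = 14: 1393/197  (≤ bound)
a_3 = 14: 19601/2772  (≤ bound)
a_4 = 14: 275807/39005  (> 29465, stop)

19601/2772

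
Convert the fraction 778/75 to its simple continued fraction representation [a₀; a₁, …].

[10; 2, 1, 2, 9]

Repeatedly divide and take the remainder:
778 ÷ 75 → quotient 10, remainder 28
75 ÷ 28 → quotient 2, remainder 19
28 ÷ 19 → quotient 1, remainder 9
19 ÷ 9 → quotient 2, remainder 1
9 ÷ 1 → quotient 9, remainder 0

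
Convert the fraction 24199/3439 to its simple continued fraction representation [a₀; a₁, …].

Repeatedly divide and take the remainder:
24199 = 7·3439 + 126, so a_0 = 7
3439 = 27·126 + 37, so a_1 = 27
126 = 3·37 + 15, so a_2 = 3
37 = 2·15 + 7, so a_3 = 2
15 = 2·7 + 1, so a_4 = 2
7 = 7·1 + 0, so a_5 = 7

[7; 27, 3, 2, 2, 7]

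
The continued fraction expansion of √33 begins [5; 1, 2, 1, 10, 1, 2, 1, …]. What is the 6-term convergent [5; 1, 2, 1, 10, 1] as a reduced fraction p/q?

Compute successive convergents:
a_0 = 5: 5/1
a_1 = 1: 6/1
a_2 = 2: 17/3
a_3 = 1: 23/4
a_4 = 10: 247/43
a_5 = 1: 270/47

270/47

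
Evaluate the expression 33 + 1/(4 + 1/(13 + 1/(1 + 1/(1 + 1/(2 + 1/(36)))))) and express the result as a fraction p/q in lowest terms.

335181/10082

Starting at the tail and folding back:
Start with 36.
2 + 1/(36/1) = 2 + 1/36 = 73/36
1 + 1/(73/36) = 1 + 36/73 = 109/73
1 + 1/(109/73) = 1 + 73/109 = 182/109
13 + 1/(182/109) = 13 + 109/182 = 2475/182
4 + 1/(2475/182) = 4 + 182/2475 = 10082/2475
33 + 1/(10082/2475) = 33 + 2475/10082 = 335181/10082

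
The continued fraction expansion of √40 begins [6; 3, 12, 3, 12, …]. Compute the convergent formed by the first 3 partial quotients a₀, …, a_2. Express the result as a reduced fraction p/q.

Work from the innermost term outward:
Start with 12.
3 + 1/(12/1) = 3 + 1/12 = 37/12
6 + 1/(37/12) = 6 + 12/37 = 234/37

234/37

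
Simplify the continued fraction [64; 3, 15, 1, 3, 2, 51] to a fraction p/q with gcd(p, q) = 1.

1439497/22378

a_0 = 64: 64/1
a_1 = 3: 193/3
a_2 = 15: 2959/46
a_3 = 1: 3152/49
a_4 = 3: 12415/193
a_5 = 2: 27982/435
a_6 = 51: 1439497/22378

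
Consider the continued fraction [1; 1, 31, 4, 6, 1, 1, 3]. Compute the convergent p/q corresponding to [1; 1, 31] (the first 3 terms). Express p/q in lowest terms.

a_0 = 1: 1/1
a_1 = 1: 2/1
a_2 = 31: 63/32

63/32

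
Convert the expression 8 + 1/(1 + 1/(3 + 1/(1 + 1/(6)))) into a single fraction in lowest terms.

299/34

Start with 6.
1 + 1/(6/1) = 1 + 1/6 = 7/6
3 + 1/(7/6) = 3 + 6/7 = 27/7
1 + 1/(27/7) = 1 + 7/27 = 34/27
8 + 1/(34/27) = 8 + 27/34 = 299/34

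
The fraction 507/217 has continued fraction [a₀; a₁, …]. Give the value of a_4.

2

507 = 2·217 + 73, so a_0 = 2
217 = 2·73 + 71, so a_1 = 2
73 = 1·71 + 2, so a_2 = 1
71 = 35·2 + 1, so a_3 = 35
2 = 2·1 + 0, so a_4 = 2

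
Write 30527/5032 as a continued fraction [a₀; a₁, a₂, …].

[6; 15, 47, 1, 6]

⌊30527/5032⌋ = 6, remainder 335
⌊5032/335⌋ = 15, remainder 7
⌊335/7⌋ = 47, remainder 6
⌊7/6⌋ = 1, remainder 1
⌊6/1⌋ = 6, remainder 0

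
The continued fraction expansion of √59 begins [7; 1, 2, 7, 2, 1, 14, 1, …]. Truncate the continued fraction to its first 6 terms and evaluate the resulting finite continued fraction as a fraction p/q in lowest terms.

Start with 1.
2 + 1/(1/1) = 2 + 1/1 = 3/1
7 + 1/(3/1) = 7 + 1/3 = 22/3
2 + 1/(22/3) = 2 + 3/22 = 47/22
1 + 1/(47/22) = 1 + 22/47 = 69/47
7 + 1/(69/47) = 7 + 47/69 = 530/69

530/69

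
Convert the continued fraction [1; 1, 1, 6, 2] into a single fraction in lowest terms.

Start with 2.
6 + 1/(2/1) = 6 + 1/2 = 13/2
1 + 1/(13/2) = 1 + 2/13 = 15/13
1 + 1/(15/13) = 1 + 13/15 = 28/15
1 + 1/(28/15) = 1 + 15/28 = 43/28

43/28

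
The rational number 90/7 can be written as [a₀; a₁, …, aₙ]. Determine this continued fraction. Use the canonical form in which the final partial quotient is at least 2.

90 = 12·7 + 6, so a_0 = 12
7 = 1·6 + 1, so a_1 = 1
6 = 6·1 + 0, so a_2 = 6

[12; 1, 6]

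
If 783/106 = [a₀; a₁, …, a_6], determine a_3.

783 = 7·106 + 41, so a_0 = 7
106 = 2·41 + 24, so a_1 = 2
41 = 1·24 + 17, so a_2 = 1
24 = 1·17 + 7, so a_3 = 1

1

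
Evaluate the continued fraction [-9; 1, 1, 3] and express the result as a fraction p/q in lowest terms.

Collapse the nested fraction from the inside out:
Start with 3.
1 + 1/(3/1) = 1 + 1/3 = 4/3
1 + 1/(4/3) = 1 + 3/4 = 7/4
-9 + 1/(7/4) = -9 + 4/7 = -59/7

-59/7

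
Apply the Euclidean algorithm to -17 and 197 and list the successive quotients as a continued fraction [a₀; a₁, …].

Repeatedly divide and take the remainder:
-17 = -1·197 + 180, so a_0 = -1
197 = 1·180 + 17, so a_1 = 1
180 = 10·17 + 10, so a_2 = 10
17 = 1·10 + 7, so a_3 = 1
10 = 1·7 + 3, so a_4 = 1
7 = 2·3 + 1, so a_5 = 2
3 = 3·1 + 0, so a_6 = 3

[-1; 1, 10, 1, 1, 2, 3]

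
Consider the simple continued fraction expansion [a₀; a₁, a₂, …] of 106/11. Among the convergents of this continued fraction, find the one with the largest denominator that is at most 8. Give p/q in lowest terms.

a_0 = 9: 9/1  (≤ bound)
a_1 = 1: 10/1  (≤ bound)
a_2 = 1: 19/2  (≤ bound)
a_3 = 1: 29/3  (≤ bound)
a_4 = 3: 106/11  (> 8, stop)

29/3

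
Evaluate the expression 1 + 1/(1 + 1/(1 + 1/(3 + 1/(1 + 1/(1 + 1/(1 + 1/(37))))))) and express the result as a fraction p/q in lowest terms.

Start with 37.
1 + 1/(37/1) = 1 + 1/37 = 38/37
1 + 1/(38/37) = 1 + 37/38 = 75/38
1 + 1/(75/38) = 1 + 38/75 = 113/75
3 + 1/(113/75) = 3 + 75/113 = 414/113
1 + 1/(414/113) = 1 + 113/414 = 527/414
1 + 1/(527/414) = 1 + 414/527 = 941/527
1 + 1/(941/527) = 1 + 527/941 = 1468/941

1468/941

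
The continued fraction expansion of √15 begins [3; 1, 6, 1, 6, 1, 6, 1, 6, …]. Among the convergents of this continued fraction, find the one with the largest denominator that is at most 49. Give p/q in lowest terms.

a_0 = 3: 3/1  (≤ bound)
a_1 = 1: 4/1  (≤ bound)
a_2 = 6: 27/7  (≤ bound)
a_3 = 1: 31/8  (≤ bound)
a_4 = 6: 213/55  (> 49, stop)

31/8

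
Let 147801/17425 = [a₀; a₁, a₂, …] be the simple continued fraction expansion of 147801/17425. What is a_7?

147801 ÷ 17425 → quotient 8, remainder 8401
17425 ÷ 8401 → quotient 2, remainder 623
8401 ÷ 623 → quotient 13, remainder 302
623 ÷ 302 → quotient 2, remainder 19
302 ÷ 19 → quotient 15, remainder 17
19 ÷ 17 → quotient 1, remainder 2
17 ÷ 2 → quotient 8, remainder 1
2 ÷ 1 → quotient 2, remainder 0

2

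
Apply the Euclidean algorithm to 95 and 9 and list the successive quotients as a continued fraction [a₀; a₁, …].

[10; 1, 1, 4]

95 = 10·9 + 5, so a_0 = 10
9 = 1·5 + 4, so a_1 = 1
5 = 1·4 + 1, so a_2 = 1
4 = 4·1 + 0, so a_3 = 4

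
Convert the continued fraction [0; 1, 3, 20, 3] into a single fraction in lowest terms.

186/247

a_0 = 0: 0/1
a_1 = 1: 1/1
a_2 = 3: 3/4
a_3 = 20: 61/81
a_4 = 3: 186/247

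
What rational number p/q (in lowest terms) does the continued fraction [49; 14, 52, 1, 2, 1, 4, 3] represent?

Start with 3.
4 + 1/(3/1) = 4 + 1/3 = 13/3
1 + 1/(13/3) = 1 + 3/13 = 16/13
2 + 1/(16/13) = 2 + 13/16 = 45/16
1 + 1/(45/16) = 1 + 16/45 = 61/45
52 + 1/(61/45) = 52 + 45/61 = 3217/61
14 + 1/(3217/61) = 14 + 61/3217 = 45099/3217
49 + 1/(45099/3217) = 49 + 3217/45099 = 2213068/45099

2213068/45099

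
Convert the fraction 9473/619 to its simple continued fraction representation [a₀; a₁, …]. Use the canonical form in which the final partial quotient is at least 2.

9473 = 15·619 + 188, so a_0 = 15
619 = 3·188 + 55, so a_1 = 3
188 = 3·55 + 23, so a_2 = 3
55 = 2·23 + 9, so a_3 = 2
23 = 2·9 + 5, so a_4 = 2
9 = 1·5 + 4, so a_5 = 1
5 = 1·4 + 1, so a_6 = 1
4 = 4·1 + 0, so a_7 = 4

[15; 3, 3, 2, 2, 1, 1, 4]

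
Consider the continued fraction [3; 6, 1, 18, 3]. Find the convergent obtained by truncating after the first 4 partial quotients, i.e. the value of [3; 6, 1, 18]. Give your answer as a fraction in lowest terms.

a_0 = 3: 3/1
a_1 = 6: 19/6
a_2 = 1: 22/7
a_3 = 18: 415/132

415/132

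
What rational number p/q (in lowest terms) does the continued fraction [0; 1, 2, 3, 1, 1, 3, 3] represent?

Use the convergent recurrence hₖ = aₖ·hₖ₋₁ + hₖ₋₂ (and likewise for the denominators kₖ):
a_0 = 0: 0/1
a_1 = 1: 1/1
a_2 = 2: 2/3
a_3 = 3: 7/10
a_4 = 1: 9/13
a_5 = 1: 16/23
a_6 = 3: 57/82
a_7 = 3: 187/269

187/269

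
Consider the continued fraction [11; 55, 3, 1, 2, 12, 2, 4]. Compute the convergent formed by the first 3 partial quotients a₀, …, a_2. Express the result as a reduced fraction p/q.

Compute successive convergents:
a_0 = 11: 11/1
a_1 = 55: 606/55
a_2 = 3: 1829/166

1829/166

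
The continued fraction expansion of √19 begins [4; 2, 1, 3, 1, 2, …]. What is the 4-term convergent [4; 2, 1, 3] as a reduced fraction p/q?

48/11

Build up convergents one term at a time:
a_0 = 4: 4/1
a_1 = 2: 9/2
a_2 = 1: 13/3
a_3 = 3: 48/11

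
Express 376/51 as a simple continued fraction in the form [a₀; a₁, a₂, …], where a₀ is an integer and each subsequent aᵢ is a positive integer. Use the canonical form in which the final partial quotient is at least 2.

376 ÷ 51 → quotient 7, remainder 19
51 ÷ 19 → quotient 2, remainder 13
19 ÷ 13 → quotient 1, remainder 6
13 ÷ 6 → quotient 2, remainder 1
6 ÷ 1 → quotient 6, remainder 0

[7; 2, 1, 2, 6]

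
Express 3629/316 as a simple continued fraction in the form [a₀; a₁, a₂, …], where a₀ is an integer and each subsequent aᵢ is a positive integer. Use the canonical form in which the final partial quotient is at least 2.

[11; 2, 15, 3, 3]

3629 ÷ 316 → quotient 11, remainder 153
316 ÷ 153 → quotient 2, remainder 10
153 ÷ 10 → quotient 15, remainder 3
10 ÷ 3 → quotient 3, remainder 1
3 ÷ 1 → quotient 3, remainder 0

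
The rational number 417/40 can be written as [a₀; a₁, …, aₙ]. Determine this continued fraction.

Repeatedly divide and take the remainder:
417 ÷ 40 → quotient 10, remainder 17
40 ÷ 17 → quotient 2, remainder 6
17 ÷ 6 → quotient 2, remainder 5
6 ÷ 5 → quotient 1, remainder 1
5 ÷ 1 → quotient 5, remainder 0

[10; 2, 2, 1, 5]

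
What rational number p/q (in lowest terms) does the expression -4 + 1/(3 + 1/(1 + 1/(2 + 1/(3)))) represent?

Collapse the nested fraction from the inside out:
Start with 3.
2 + 1/(3/1) = 2 + 1/3 = 7/3
1 + 1/(7/3) = 1 + 3/7 = 10/7
3 + 1/(10/7) = 3 + 7/10 = 37/10
-4 + 1/(37/10) = -4 + 10/37 = -138/37

-138/37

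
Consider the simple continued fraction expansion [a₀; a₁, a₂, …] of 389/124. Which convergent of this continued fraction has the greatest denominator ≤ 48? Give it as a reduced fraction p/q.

69/22

a_0 = 3: 3/1  (≤ bound)
a_1 = 7: 22/7  (≤ bound)
a_2 = 3: 69/22  (≤ bound)
a_3 = 2: 160/51  (> 48, stop)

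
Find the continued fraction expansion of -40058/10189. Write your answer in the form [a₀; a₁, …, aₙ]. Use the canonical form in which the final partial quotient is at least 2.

-40058 = -4·10189 + 698, so a_0 = -4
10189 = 14·698 + 417, so a_1 = 14
698 = 1·417 + 281, so a_2 = 1
417 = 1·281 + 136, so a_3 = 1
281 = 2·136 + 9, so a_4 = 2
136 = 15·9 + 1, so a_5 = 15
9 = 9·1 + 0, so a_6 = 9

[-4; 14, 1, 1, 2, 15, 9]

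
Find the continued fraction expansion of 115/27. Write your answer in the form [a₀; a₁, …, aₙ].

⌊115/27⌋ = 4, remainder 7
⌊27/7⌋ = 3, remainder 6
⌊7/6⌋ = 1, remainder 1
⌊6/1⌋ = 6, remainder 0

[4; 3, 1, 6]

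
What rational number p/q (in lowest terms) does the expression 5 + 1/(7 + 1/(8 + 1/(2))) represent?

Compute successive convergents:
a_0 = 5: 5/1
a_1 = 7: 36/7
a_2 = 8: 293/57
a_3 = 2: 622/121

622/121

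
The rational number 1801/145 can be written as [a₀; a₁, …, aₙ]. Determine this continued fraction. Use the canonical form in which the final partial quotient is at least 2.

Repeatedly divide and take the remainder:
1801 = 12·145 + 61, so a_0 = 12
145 = 2·61 + 23, so a_1 = 2
61 = 2·23 + 15, so a_2 = 2
23 = 1·15 + 8, so a_3 = 1
15 = 1·8 + 7, so a_4 = 1
8 = 1·7 + 1, so a_5 = 1
7 = 7·1 + 0, so a_6 = 7

[12; 2, 2, 1, 1, 1, 7]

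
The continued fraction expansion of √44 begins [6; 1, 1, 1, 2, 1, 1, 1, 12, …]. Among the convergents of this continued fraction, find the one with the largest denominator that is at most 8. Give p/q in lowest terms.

List convergents until the denominator exceeds the bound:
a_0 = 6: 6/1  (≤ bound)
a_1 = 1: 7/1  (≤ bound)
a_2 = 1: 13/2  (≤ bound)
a_3 = 1: 20/3  (≤ bound)
a_4 = 2: 53/8  (≤ bound)
a_5 = 1: 73/11  (> 8, stop)

53/8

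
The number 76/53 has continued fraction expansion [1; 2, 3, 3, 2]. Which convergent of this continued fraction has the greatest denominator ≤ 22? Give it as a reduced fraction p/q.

10/7

List convergents until the denominator exceeds the bound:
a_0 = 1: 1/1  (≤ bound)
a_1 = 2: 3/2  (≤ bound)
a_2 = 3: 10/7  (≤ bound)
a_3 = 3: 33/23  (> 22, stop)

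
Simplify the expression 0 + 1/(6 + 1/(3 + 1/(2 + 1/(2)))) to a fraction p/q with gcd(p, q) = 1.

Start with 2.
2 + 1/(2/1) = 2 + 1/2 = 5/2
3 + 1/(5/2) = 3 + 2/5 = 17/5
6 + 1/(17/5) = 6 + 5/17 = 107/17
0 + 1/(107/17) = 0 + 17/107 = 17/107

17/107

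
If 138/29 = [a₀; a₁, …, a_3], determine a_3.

138 = 4·29 + 22, so a_0 = 4
29 = 1·22 + 7, so a_1 = 1
22 = 3·7 + 1, so a_2 = 3
7 = 7·1 + 0, so a_3 = 7

7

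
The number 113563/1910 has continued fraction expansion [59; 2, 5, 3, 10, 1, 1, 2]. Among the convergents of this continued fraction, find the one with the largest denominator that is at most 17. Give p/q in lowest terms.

654/11

a_0 = 59: 59/1  (≤ bound)
a_1 = 2: 119/2  (≤ bound)
a_2 = 5: 654/11  (≤ bound)
a_3 = 3: 2081/35  (> 17, stop)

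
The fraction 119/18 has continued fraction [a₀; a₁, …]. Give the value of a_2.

1

119 = 6·18 + 11, so a_0 = 6
18 = 1·11 + 7, so a_1 = 1
11 = 1·7 + 4, so a_2 = 1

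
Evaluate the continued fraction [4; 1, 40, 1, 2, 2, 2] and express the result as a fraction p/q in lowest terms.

Start with 2.
2 + 1/(2/1) = 2 + 1/2 = 5/2
2 + 1/(5/2) = 2 + 2/5 = 12/5
1 + 1/(12/5) = 1 + 5/12 = 17/12
40 + 1/(17/12) = 40 + 12/17 = 692/17
1 + 1/(692/17) = 1 + 17/692 = 709/692
4 + 1/(709/692) = 4 + 692/709 = 3528/709

3528/709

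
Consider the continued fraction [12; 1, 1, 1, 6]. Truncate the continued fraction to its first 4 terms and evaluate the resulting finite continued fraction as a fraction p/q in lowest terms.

Starting at the tail and folding back:
Start with 1.
1 + 1/(1/1) = 1 + 1/1 = 2/1
1 + 1/(2/1) = 1 + 1/2 = 3/2
12 + 1/(3/2) = 12 + 2/3 = 38/3

38/3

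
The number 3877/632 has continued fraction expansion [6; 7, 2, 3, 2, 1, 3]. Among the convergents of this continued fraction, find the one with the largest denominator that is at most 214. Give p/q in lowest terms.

a_0 = 6: 6/1  (≤ bound)
a_1 = 7: 43/7  (≤ bound)
a_2 = 2: 92/15  (≤ bound)
a_3 = 3: 319/52  (≤ bound)
a_4 = 2: 730/119  (≤ bound)
a_5 = 1: 1049/171  (≤ bound)
a_6 = 3: 3877/632  (> 214, stop)

1049/171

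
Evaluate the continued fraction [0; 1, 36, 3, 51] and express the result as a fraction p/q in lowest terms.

Build up convergents one term at a time:
a_0 = 0: 0/1
a_1 = 1: 1/1
a_2 = 36: 36/37
a_3 = 3: 109/112
a_4 = 51: 5595/5749

5595/5749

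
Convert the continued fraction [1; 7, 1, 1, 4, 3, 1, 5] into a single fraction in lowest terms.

a_0 = 1: 1/1
a_1 = 7: 8/7
a_2 = 1: 9/8
a_3 = 1: 17/15
a_4 = 4: 77/68
a_5 = 3: 248/219
a_6 = 1: 325/287
a_7 = 5: 1873/1654

1873/1654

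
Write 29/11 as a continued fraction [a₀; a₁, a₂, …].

⌊29/11⌋ = 2, remainder 7
⌊11/7⌋ = 1, remainder 4
⌊7/4⌋ = 1, remainder 3
⌊4/3⌋ = 1, remainder 1
⌊3/1⌋ = 3, remainder 0

[2; 1, 1, 1, 3]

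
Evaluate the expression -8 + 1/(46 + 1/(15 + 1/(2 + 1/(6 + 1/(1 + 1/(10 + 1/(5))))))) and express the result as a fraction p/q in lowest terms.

-4717819/591332

Work from the innermost term outward:
Start with 5.
10 + 1/(5/1) = 10 + 1/5 = 51/5
1 + 1/(51/5) = 1 + 5/51 = 56/51
6 + 1/(56/51) = 6 + 51/56 = 387/56
2 + 1/(387/56) = 2 + 56/387 = 830/387
15 + 1/(830/387) = 15 + 387/830 = 12837/830
46 + 1/(12837/830) = 46 + 830/12837 = 591332/12837
-8 + 1/(591332/12837) = -8 + 12837/591332 = -4717819/591332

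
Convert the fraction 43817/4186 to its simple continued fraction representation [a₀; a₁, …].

[10; 2, 7, 5, 7, 1, 1, 3]

Run the Euclidean algorithm, recording each quotient:
⌊43817/4186⌋ = 10, remainder 1957
⌊4186/1957⌋ = 2, remainder 272
⌊1957/272⌋ = 7, remainder 53
⌊272/53⌋ = 5, remainder 7
⌊53/7⌋ = 7, remainder 4
⌊7/4⌋ = 1, remainder 3
⌊4/3⌋ = 1, remainder 1
⌊3/1⌋ = 3, remainder 0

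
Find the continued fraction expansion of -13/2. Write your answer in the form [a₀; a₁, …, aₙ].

[-7; 2]

-13 ÷ 2 → quotient -7, remainder 1
2 ÷ 1 → quotient 2, remainder 0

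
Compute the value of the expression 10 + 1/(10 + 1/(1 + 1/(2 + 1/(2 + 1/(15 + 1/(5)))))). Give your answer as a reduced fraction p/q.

59147/5860

Compute successive convergents:
a_0 = 10: 10/1
a_1 = 10: 101/10
a_2 = 1: 111/11
a_3 = 2: 323/32
a_4 = 2: 757/75
a_5 = 15: 11678/1157
a_6 = 5: 59147/5860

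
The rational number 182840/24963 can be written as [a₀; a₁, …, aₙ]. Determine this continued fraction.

[7; 3, 12, 6, 4, 2, 5, 2]

Apply division with remainder until the remainder is 0:
⌊182840/24963⌋ = 7, remainder 8099
⌊24963/8099⌋ = 3, remainder 666
⌊8099/666⌋ = 12, remainder 107
⌊666/107⌋ = 6, remainder 24
⌊107/24⌋ = 4, remainder 11
⌊24/11⌋ = 2, remainder 2
⌊11/2⌋ = 5, remainder 1
⌊2/1⌋ = 2, remainder 0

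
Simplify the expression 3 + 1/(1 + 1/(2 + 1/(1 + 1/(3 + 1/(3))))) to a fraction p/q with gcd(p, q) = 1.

Build up convergents one term at a time:
a_0 = 3: 3/1
a_1 = 1: 4/1
a_2 = 2: 11/3
a_3 = 1: 15/4
a_4 = 3: 56/15
a_5 = 3: 183/49

183/49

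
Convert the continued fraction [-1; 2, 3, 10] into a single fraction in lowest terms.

-41/72

Start with 10.
3 + 1/(10/1) = 3 + 1/10 = 31/10
2 + 1/(31/10) = 2 + 10/31 = 72/31
-1 + 1/(72/31) = -1 + 31/72 = -41/72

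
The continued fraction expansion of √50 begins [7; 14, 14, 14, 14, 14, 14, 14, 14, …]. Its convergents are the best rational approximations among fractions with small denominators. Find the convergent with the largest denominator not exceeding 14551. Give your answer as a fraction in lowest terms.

List convergents until the denominator exceeds the bound:
a_0 = 7: 7/1  (≤ bound)
a_1 = 14: 99/14  (≤ bound)
a_2 = 14: 1393/197  (≤ bound)
a_3 = 14: 19601/2772  (≤ bound)
a_4 = 14: 275807/39005  (> 14551, stop)

19601/2772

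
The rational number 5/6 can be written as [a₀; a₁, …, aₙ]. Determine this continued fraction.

Repeatedly divide and take the remainder:
5 ÷ 6 → quotient 0, remainder 5
6 ÷ 5 → quotient 1, remainder 1
5 ÷ 1 → quotient 5, remainder 0

[0; 1, 5]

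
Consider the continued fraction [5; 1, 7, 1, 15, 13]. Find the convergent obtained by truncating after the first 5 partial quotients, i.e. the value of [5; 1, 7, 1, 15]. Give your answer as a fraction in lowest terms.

842/143

Start with 15.
1 + 1/(15/1) = 1 + 1/15 = 16/15
7 + 1/(16/15) = 7 + 15/16 = 127/16
1 + 1/(127/16) = 1 + 16/127 = 143/127
5 + 1/(143/127) = 5 + 127/143 = 842/143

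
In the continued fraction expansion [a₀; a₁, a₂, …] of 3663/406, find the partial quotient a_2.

9

3663 ÷ 406 → quotient 9, remainder 9
406 ÷ 9 → quotient 45, remainder 1
9 ÷ 1 → quotient 9, remainder 0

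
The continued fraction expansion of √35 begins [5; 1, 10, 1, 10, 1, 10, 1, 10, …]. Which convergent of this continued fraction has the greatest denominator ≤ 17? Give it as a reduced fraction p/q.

a_0 = 5: 5/1  (≤ bound)
a_1 = 1: 6/1  (≤ bound)
a_2 = 10: 65/11  (≤ bound)
a_3 = 1: 71/12  (≤ bound)
a_4 = 10: 775/131  (> 17, stop)

71/12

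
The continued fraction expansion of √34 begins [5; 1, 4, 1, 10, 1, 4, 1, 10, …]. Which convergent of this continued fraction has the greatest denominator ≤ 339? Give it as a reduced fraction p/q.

List convergents until the denominator exceeds the bound:
a_0 = 5: 5/1  (≤ bound)
a_1 = 1: 6/1  (≤ bound)
a_2 = 4: 29/5  (≤ bound)
a_3 = 1: 35/6  (≤ bound)
a_4 = 10: 379/65  (≤ bound)
a_5 = 1: 414/71  (≤ bound)
a_6 = 4: 2035/349  (> 339, stop)

414/71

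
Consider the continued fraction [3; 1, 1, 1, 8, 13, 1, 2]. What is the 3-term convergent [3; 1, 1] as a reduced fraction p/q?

7/2

Build up convergents one term at a time:
a_0 = 3: 3/1
a_1 = 1: 4/1
a_2 = 1: 7/2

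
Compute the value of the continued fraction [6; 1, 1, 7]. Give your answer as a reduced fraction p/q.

a_0 = 6: 6/1
a_1 = 1: 7/1
a_2 = 1: 13/2
a_3 = 7: 98/15

98/15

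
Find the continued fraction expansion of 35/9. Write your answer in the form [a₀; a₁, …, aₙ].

[3; 1, 8]

⌊35/9⌋ = 3, remainder 8
⌊9/8⌋ = 1, remainder 1
⌊8/1⌋ = 8, remainder 0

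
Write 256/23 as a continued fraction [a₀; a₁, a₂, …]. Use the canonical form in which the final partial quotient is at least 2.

Run the Euclidean algorithm, recording each quotient:
⌊256/23⌋ = 11, remainder 3
⌊23/3⌋ = 7, remainder 2
⌊3/2⌋ = 1, remainder 1
⌊2/1⌋ = 2, remainder 0

[11; 7, 1, 2]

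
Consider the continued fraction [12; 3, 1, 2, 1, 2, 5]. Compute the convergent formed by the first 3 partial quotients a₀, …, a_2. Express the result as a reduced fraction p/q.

Start with 1.
3 + 1/(1/1) = 3 + 1/1 = 4/1
12 + 1/(4/1) = 12 + 1/4 = 49/4

49/4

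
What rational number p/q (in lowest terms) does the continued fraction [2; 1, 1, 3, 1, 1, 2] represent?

105/41

Use the convergent recurrence hₖ = aₖ·hₖ₋₁ + hₖ₋₂ (and likewise for the denominators kₖ):
a_0 = 2: 2/1
a_1 = 1: 3/1
a_2 = 1: 5/2
a_3 = 3: 18/7
a_4 = 1: 23/9
a_5 = 1: 41/16
a_6 = 2: 105/41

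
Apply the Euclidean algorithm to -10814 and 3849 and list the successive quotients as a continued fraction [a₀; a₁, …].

-10814 = -3·3849 + 733, so a_0 = -3
3849 = 5·733 + 184, so a_1 = 5
733 = 3·184 + 181, so a_2 = 3
184 = 1·181 + 3, so a_3 = 1
181 = 60·3 + 1, so a_4 = 60
3 = 3·1 + 0, so a_5 = 3

[-3; 5, 3, 1, 60, 3]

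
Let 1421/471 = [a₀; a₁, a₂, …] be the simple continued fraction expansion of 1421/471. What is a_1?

58

Repeatedly divide and take the remainder:
1421 ÷ 471 → quotient 3, remainder 8
471 ÷ 8 → quotient 58, remainder 7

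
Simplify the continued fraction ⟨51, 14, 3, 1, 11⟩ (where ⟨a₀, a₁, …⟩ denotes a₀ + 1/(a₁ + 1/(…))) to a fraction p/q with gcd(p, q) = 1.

34217/670

a_0 = 51: 51/1
a_1 = 14: 715/14
a_2 = 3: 2196/43
a_3 = 1: 2911/57
a_4 = 11: 34217/670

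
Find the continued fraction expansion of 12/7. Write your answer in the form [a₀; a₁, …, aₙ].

[1; 1, 2, 2]

Run the Euclidean algorithm, recording each quotient:
⌊12/7⌋ = 1, remainder 5
⌊7/5⌋ = 1, remainder 2
⌊5/2⌋ = 2, remainder 1
⌊2/1⌋ = 2, remainder 0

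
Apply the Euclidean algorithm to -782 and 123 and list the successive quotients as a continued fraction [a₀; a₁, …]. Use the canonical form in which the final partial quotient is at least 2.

[-7; 1, 1, 1, 3, 1, 8]

Apply division with remainder until the remainder is 0:
-782 ÷ 123 → quotient -7, remainder 79
123 ÷ 79 → quotient 1, remainder 44
79 ÷ 44 → quotient 1, remainder 35
44 ÷ 35 → quotient 1, remainder 9
35 ÷ 9 → quotient 3, remainder 8
9 ÷ 8 → quotient 1, remainder 1
8 ÷ 1 → quotient 8, remainder 0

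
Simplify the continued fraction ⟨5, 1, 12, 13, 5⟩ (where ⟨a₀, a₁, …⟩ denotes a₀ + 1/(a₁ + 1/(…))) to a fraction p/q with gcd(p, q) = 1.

Start with 5.
13 + 1/(5/1) = 13 + 1/5 = 66/5
12 + 1/(66/5) = 12 + 5/66 = 797/66
1 + 1/(797/66) = 1 + 66/797 = 863/797
5 + 1/(863/797) = 5 + 797/863 = 5112/863

5112/863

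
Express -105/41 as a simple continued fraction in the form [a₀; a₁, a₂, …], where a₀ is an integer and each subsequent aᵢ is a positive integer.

[-3; 2, 3, 1, 1, 2]

-105 = -3·41 + 18, so a_0 = -3
41 = 2·18 + 5, so a_1 = 2
18 = 3·5 + 3, so a_2 = 3
5 = 1·3 + 2, so a_3 = 1
3 = 1·2 + 1, so a_4 = 1
2 = 2·1 + 0, so a_5 = 2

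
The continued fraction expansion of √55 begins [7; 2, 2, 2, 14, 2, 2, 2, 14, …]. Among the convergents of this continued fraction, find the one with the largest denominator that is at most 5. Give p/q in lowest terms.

List convergents until the denominator exceeds the bound:
a_0 = 7: 7/1  (≤ bound)
a_1 = 2: 15/2  (≤ bound)
a_2 = 2: 37/5  (≤ bound)
a_3 = 2: 89/12  (> 5, stop)

37/5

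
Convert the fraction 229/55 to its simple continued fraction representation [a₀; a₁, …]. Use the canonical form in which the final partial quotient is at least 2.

[4; 6, 9]

229 = 4·55 + 9, so a_0 = 4
55 = 6·9 + 1, so a_1 = 6
9 = 9·1 + 0, so a_2 = 9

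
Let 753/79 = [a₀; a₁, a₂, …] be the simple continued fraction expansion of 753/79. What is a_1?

753 ÷ 79 → quotient 9, remainder 42
79 ÷ 42 → quotient 1, remainder 37

1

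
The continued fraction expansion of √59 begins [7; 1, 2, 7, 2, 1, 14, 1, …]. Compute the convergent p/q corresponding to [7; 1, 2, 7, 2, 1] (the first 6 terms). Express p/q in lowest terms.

530/69

a_0 = 7: 7/1
a_1 = 1: 8/1
a_2 = 2: 23/3
a_3 = 7: 169/22
a_4 = 2: 361/47
a_5 = 1: 530/69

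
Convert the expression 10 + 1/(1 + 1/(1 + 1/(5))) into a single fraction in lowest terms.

a_0 = 10: 10/1
a_1 = 1: 11/1
a_2 = 1: 21/2
a_3 = 5: 116/11

116/11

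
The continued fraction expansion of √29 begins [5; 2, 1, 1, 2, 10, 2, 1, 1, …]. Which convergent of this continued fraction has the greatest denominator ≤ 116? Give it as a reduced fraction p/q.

70/13

List convergents until the denominator exceeds the bound:
a_0 = 5: 5/1  (≤ bound)
a_1 = 2: 11/2  (≤ bound)
a_2 = 1: 16/3  (≤ bound)
a_3 = 1: 27/5  (≤ bound)
a_4 = 2: 70/13  (≤ bound)
a_5 = 10: 727/135  (> 116, stop)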